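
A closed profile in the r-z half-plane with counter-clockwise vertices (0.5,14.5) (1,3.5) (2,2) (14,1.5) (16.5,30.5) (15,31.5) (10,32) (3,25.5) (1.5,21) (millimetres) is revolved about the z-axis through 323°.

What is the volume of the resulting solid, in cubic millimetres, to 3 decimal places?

Volume = 18905.301 mm³

Profile (r,z), 9 vertices: (0.5,14.5) (1,3.5) (2,2) (14,1.5) (16.5,30.5) (15,31.5) (10,32) (3,25.5) (1.5,21)
edge 0: (0.5,14.5)→(1,3.5)  cross = 0.5·3.5 − 1·14.5 = -12.7500; (r_i+r_j)·cross = 1.5·-12.7500 = -19.1250
edge 1: (1,3.5)→(2,2)  cross = 1·2 − 2·3.5 = -5.0000; (r_i+r_j)·cross = 3·-5.0000 = -15.0000
edge 2: (2,2)→(14,1.5)  cross = 2·1.5 − 14·2 = -25.0000; (r_i+r_j)·cross = 16·-25.0000 = -400.0000
edge 3: (14,1.5)→(16.5,30.5)  cross = 14·30.5 − 16.5·1.5 = 402.2500; (r_i+r_j)·cross = 30.5·402.2500 = 12268.6250
edge 4: (16.5,30.5)→(15,31.5)  cross = 16.5·31.5 − 15·30.5 = 62.2500; (r_i+r_j)·cross = 31.5·62.2500 = 1960.8750
edge 5: (15,31.5)→(10,32)  cross = 15·32 − 10·31.5 = 165.0000; (r_i+r_j)·cross = 25·165.0000 = 4125.0000
edge 6: (10,32)→(3,25.5)  cross = 10·25.5 − 3·32 = 159.0000; (r_i+r_j)·cross = 13·159.0000 = 2067.0000
edge 7: (3,25.5)→(1.5,21)  cross = 3·21 − 1.5·25.5 = 24.7500; (r_i+r_j)·cross = 4.5·24.7500 = 111.3750
edge 8: (1.5,21)→(0.5,14.5)  cross = 1.5·14.5 − 0.5·21 = 11.2500; (r_i+r_j)·cross = 2·11.2500 = 22.5000
Σcross = 781.7500 → A = |Σcross|/2 = 390.8750 mm²
Σ(r_i+r_j)·cross = 20121.2500 → first moment M = |Σ|/6 = 3353.5417
R_c = M/A = 3353.5417/390.8750 = 8.5796 mm
θ = 323° = 5.637413 rad
V = θ·R_c·A = 5.637413·8.5796·390.8750 = 18905.301 mm³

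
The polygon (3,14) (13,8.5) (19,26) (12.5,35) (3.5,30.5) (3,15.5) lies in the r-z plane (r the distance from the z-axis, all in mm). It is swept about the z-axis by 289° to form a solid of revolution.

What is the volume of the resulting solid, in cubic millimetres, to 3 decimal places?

Volume = 14900.716 mm³

Profile (r,z), 6 vertices: (3,14) (13,8.5) (19,26) (12.5,35) (3.5,30.5) (3,15.5)
edge 0: (3,14)→(13,8.5)  cross = 3·8.5 − 13·14 = -156.5000; (r_i+r_j)·cross = 16·-156.5000 = -2504.0000
edge 1: (13,8.5)→(19,26)  cross = 13·26 − 19·8.5 = 176.5000; (r_i+r_j)·cross = 32·176.5000 = 5648.0000
edge 2: (19,26)→(12.5,35)  cross = 19·35 − 12.5·26 = 340.0000; (r_i+r_j)·cross = 31.5·340.0000 = 10710.0000
edge 3: (12.5,35)→(3.5,30.5)  cross = 12.5·30.5 − 3.5·35 = 258.7500; (r_i+r_j)·cross = 16·258.7500 = 4140.0000
edge 4: (3.5,30.5)→(3,15.5)  cross = 3.5·15.5 − 3·30.5 = -37.2500; (r_i+r_j)·cross = 6.5·-37.2500 = -242.1250
edge 5: (3,15.5)→(3,14)  cross = 3·14 − 3·15.5 = -4.5000; (r_i+r_j)·cross = 6·-4.5000 = -27.0000
Σcross = 577.0000 → A = |Σcross|/2 = 288.5000 mm²
Σ(r_i+r_j)·cross = 17724.8750 → first moment M = |Σ|/6 = 2954.1458
R_c = M/A = 2954.1458/288.5000 = 10.2397 mm
θ = 289° = 5.044002 rad
V = θ·R_c·A = 5.044002·10.2397·288.5000 = 14900.716 mm³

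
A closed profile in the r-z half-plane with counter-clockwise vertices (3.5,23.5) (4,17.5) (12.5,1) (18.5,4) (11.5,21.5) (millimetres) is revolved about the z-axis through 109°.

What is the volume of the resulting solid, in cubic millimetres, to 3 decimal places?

Profile (r,z), 5 vertices: (3.5,23.5) (4,17.5) (12.5,1) (18.5,4) (11.5,21.5)
edge 0: (3.5,23.5)→(4,17.5)  cross = 3.5·17.5 − 4·23.5 = -32.7500; (r_i+r_j)·cross = 7.5·-32.7500 = -245.6250
edge 1: (4,17.5)→(12.5,1)  cross = 4·1 − 12.5·17.5 = -214.7500; (r_i+r_j)·cross = 16.5·-214.7500 = -3543.3750
edge 2: (12.5,1)→(18.5,4)  cross = 12.5·4 − 18.5·1 = 31.5000; (r_i+r_j)·cross = 31·31.5000 = 976.5000
edge 3: (18.5,4)→(11.5,21.5)  cross = 18.5·21.5 − 11.5·4 = 351.7500; (r_i+r_j)·cross = 30·351.7500 = 10552.5000
edge 4: (11.5,21.5)→(3.5,23.5)  cross = 11.5·23.5 − 3.5·21.5 = 195.0000; (r_i+r_j)·cross = 15·195.0000 = 2925.0000
Σcross = 330.7500 → A = |Σcross|/2 = 165.3750 mm²
Σ(r_i+r_j)·cross = 10665.0000 → first moment M = |Σ|/6 = 1777.5000
R_c = M/A = 1777.5000/165.3750 = 10.7483 mm
θ = 109° = 1.902409 rad
V = θ·R_c·A = 1.902409·10.7483·165.3750 = 3381.532 mm³

Volume = 3381.532 mm³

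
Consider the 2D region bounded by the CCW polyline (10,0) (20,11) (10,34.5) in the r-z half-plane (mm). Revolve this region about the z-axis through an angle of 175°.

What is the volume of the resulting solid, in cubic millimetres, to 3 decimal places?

Profile (r,z), 3 vertices: (10,0) (20,11) (10,34.5)
edge 0: (10,0)→(20,11)  cross = 10·11 − 20·0 = 110.0000; (r_i+r_j)·cross = 30·110.0000 = 3300.0000
edge 1: (20,11)→(10,34.5)  cross = 20·34.5 − 10·11 = 580.0000; (r_i+r_j)·cross = 30·580.0000 = 17400.0000
edge 2: (10,34.5)→(10,0)  cross = 10·0 − 10·34.5 = -345.0000; (r_i+r_j)·cross = 20·-345.0000 = -6900.0000
Σcross = 345.0000 → A = |Σcross|/2 = 172.5000 mm²
Σ(r_i+r_j)·cross = 13800.0000 → first moment M = |Σ|/6 = 2300.0000
R_c = M/A = 2300.0000/172.5000 = 13.3333 mm
θ = 175° = 3.054326 rad
V = θ·R_c·A = 3.054326·13.3333·172.5000 = 7024.950 mm³

Volume = 7024.950 mm³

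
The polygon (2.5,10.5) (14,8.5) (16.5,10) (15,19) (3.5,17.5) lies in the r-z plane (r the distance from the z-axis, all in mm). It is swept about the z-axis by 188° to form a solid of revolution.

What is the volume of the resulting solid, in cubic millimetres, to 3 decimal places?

Profile (r,z), 5 vertices: (2.5,10.5) (14,8.5) (16.5,10) (15,19) (3.5,17.5)
edge 0: (2.5,10.5)→(14,8.5)  cross = 2.5·8.5 − 14·10.5 = -125.7500; (r_i+r_j)·cross = 16.5·-125.7500 = -2074.8750
edge 1: (14,8.5)→(16.5,10)  cross = 14·10 − 16.5·8.5 = -0.2500; (r_i+r_j)·cross = 30.5·-0.2500 = -7.6250
edge 2: (16.5,10)→(15,19)  cross = 16.5·19 − 15·10 = 163.5000; (r_i+r_j)·cross = 31.5·163.5000 = 5150.2500
edge 3: (15,19)→(3.5,17.5)  cross = 15·17.5 − 3.5·19 = 196.0000; (r_i+r_j)·cross = 18.5·196.0000 = 3626.0000
edge 4: (3.5,17.5)→(2.5,10.5)  cross = 3.5·10.5 − 2.5·17.5 = -7.0000; (r_i+r_j)·cross = 6·-7.0000 = -42.0000
Σcross = 226.5000 → A = |Σcross|/2 = 113.2500 mm²
Σ(r_i+r_j)·cross = 6651.7500 → first moment M = |Σ|/6 = 1108.6250
R_c = M/A = 1108.6250/113.2500 = 9.7892 mm
θ = 188° = 3.281219 rad
V = θ·R_c·A = 3.281219·9.7892·113.2500 = 3637.641 mm³

Volume = 3637.641 mm³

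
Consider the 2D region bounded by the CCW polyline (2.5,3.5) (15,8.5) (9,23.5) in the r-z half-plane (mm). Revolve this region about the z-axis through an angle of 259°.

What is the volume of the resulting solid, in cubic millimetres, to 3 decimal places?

Profile (r,z), 3 vertices: (2.5,3.5) (15,8.5) (9,23.5)
edge 0: (2.5,3.5)→(15,8.5)  cross = 2.5·8.5 − 15·3.5 = -31.2500; (r_i+r_j)·cross = 17.5·-31.2500 = -546.8750
edge 1: (15,8.5)→(9,23.5)  cross = 15·23.5 − 9·8.5 = 276.0000; (r_i+r_j)·cross = 24·276.0000 = 6624.0000
edge 2: (9,23.5)→(2.5,3.5)  cross = 9·3.5 − 2.5·23.5 = -27.2500; (r_i+r_j)·cross = 11.5·-27.2500 = -313.3750
Σcross = 217.5000 → A = |Σcross|/2 = 108.7500 mm²
Σ(r_i+r_j)·cross = 5763.7500 → first moment M = |Σ|/6 = 960.6250
R_c = M/A = 960.6250/108.7500 = 8.8333 mm
θ = 259° = 4.520403 rad
V = θ·R_c·A = 4.520403·8.8333·108.7500 = 4342.412 mm³

Volume = 4342.412 mm³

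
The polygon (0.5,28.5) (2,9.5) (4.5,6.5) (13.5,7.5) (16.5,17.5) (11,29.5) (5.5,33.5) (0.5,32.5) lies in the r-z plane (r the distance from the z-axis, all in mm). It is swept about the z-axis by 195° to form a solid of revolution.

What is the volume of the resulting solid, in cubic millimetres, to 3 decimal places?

Volume = 8249.822 mm³

Profile (r,z), 8 vertices: (0.5,28.5) (2,9.5) (4.5,6.5) (13.5,7.5) (16.5,17.5) (11,29.5) (5.5,33.5) (0.5,32.5)
edge 0: (0.5,28.5)→(2,9.5)  cross = 0.5·9.5 − 2·28.5 = -52.2500; (r_i+r_j)·cross = 2.5·-52.2500 = -130.6250
edge 1: (2,9.5)→(4.5,6.5)  cross = 2·6.5 − 4.5·9.5 = -29.7500; (r_i+r_j)·cross = 6.5·-29.7500 = -193.3750
edge 2: (4.5,6.5)→(13.5,7.5)  cross = 4.5·7.5 − 13.5·6.5 = -54.0000; (r_i+r_j)·cross = 18·-54.0000 = -972.0000
edge 3: (13.5,7.5)→(16.5,17.5)  cross = 13.5·17.5 − 16.5·7.5 = 112.5000; (r_i+r_j)·cross = 30·112.5000 = 3375.0000
edge 4: (16.5,17.5)→(11,29.5)  cross = 16.5·29.5 − 11·17.5 = 294.2500; (r_i+r_j)·cross = 27.5·294.2500 = 8091.8750
edge 5: (11,29.5)→(5.5,33.5)  cross = 11·33.5 − 5.5·29.5 = 206.2500; (r_i+r_j)·cross = 16.5·206.2500 = 3403.1250
edge 6: (5.5,33.5)→(0.5,32.5)  cross = 5.5·32.5 − 0.5·33.5 = 162.0000; (r_i+r_j)·cross = 6·162.0000 = 972.0000
edge 7: (0.5,32.5)→(0.5,28.5)  cross = 0.5·28.5 − 0.5·32.5 = -2.0000; (r_i+r_j)·cross = 1·-2.0000 = -2.0000
Σcross = 637.0000 → A = |Σcross|/2 = 318.5000 mm²
Σ(r_i+r_j)·cross = 14544.0000 → first moment M = |Σ|/6 = 2424.0000
R_c = M/A = 2424.0000/318.5000 = 7.6107 mm
θ = 195° = 3.403392 rad
V = θ·R_c·A = 3.403392·7.6107·318.5000 = 8249.822 mm³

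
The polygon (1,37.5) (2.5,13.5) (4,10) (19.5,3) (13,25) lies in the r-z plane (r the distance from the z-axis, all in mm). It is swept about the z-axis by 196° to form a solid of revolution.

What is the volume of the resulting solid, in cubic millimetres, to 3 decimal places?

Profile (r,z), 5 vertices: (1,37.5) (2.5,13.5) (4,10) (19.5,3) (13,25)
edge 0: (1,37.5)→(2.5,13.5)  cross = 1·13.5 − 2.5·37.5 = -80.2500; (r_i+r_j)·cross = 3.5·-80.2500 = -280.8750
edge 1: (2.5,13.5)→(4,10)  cross = 2.5·10 − 4·13.5 = -29.0000; (r_i+r_j)·cross = 6.5·-29.0000 = -188.5000
edge 2: (4,10)→(19.5,3)  cross = 4·3 − 19.5·10 = -183.0000; (r_i+r_j)·cross = 23.5·-183.0000 = -4300.5000
edge 3: (19.5,3)→(13,25)  cross = 19.5·25 − 13·3 = 448.5000; (r_i+r_j)·cross = 32.5·448.5000 = 14576.2500
edge 4: (13,25)→(1,37.5)  cross = 13·37.5 − 1·25 = 462.5000; (r_i+r_j)·cross = 14·462.5000 = 6475.0000
Σcross = 618.7500 → A = |Σcross|/2 = 309.3750 mm²
Σ(r_i+r_j)·cross = 16281.3750 → first moment M = |Σ|/6 = 2713.5625
R_c = M/A = 2713.5625/309.3750 = 8.7711 mm
θ = 196° = 3.420845 rad
V = θ·R_c·A = 3.420845·8.7711·309.3750 = 9282.678 mm³

Volume = 9282.678 mm³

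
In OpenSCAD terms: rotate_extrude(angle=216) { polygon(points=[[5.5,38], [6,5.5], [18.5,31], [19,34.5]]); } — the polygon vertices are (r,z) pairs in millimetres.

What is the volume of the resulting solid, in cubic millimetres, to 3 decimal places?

Volume = 9221.831 mm³

Profile (r,z), 4 vertices: (5.5,38) (6,5.5) (18.5,31) (19,34.5)
edge 0: (5.5,38)→(6,5.5)  cross = 5.5·5.5 − 6·38 = -197.7500; (r_i+r_j)·cross = 11.5·-197.7500 = -2274.1250
edge 1: (6,5.5)→(18.5,31)  cross = 6·31 − 18.5·5.5 = 84.2500; (r_i+r_j)·cross = 24.5·84.2500 = 2064.1250
edge 2: (18.5,31)→(19,34.5)  cross = 18.5·34.5 − 19·31 = 49.2500; (r_i+r_j)·cross = 37.5·49.2500 = 1846.8750
edge 3: (19,34.5)→(5.5,38)  cross = 19·38 − 5.5·34.5 = 532.2500; (r_i+r_j)·cross = 24.5·532.2500 = 13040.1250
Σcross = 468.0000 → A = |Σcross|/2 = 234.0000 mm²
Σ(r_i+r_j)·cross = 14677.0000 → first moment M = |Σ|/6 = 2446.1667
R_c = M/A = 2446.1667/234.0000 = 10.4537 mm
θ = 216° = 3.769911 rad
V = θ·R_c·A = 3.769911·10.4537·234.0000 = 9221.831 mm³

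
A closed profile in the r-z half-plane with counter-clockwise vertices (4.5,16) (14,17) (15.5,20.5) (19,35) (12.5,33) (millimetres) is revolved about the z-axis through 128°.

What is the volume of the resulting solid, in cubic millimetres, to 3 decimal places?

Volume = 3756.042 mm³

Profile (r,z), 5 vertices: (4.5,16) (14,17) (15.5,20.5) (19,35) (12.5,33)
edge 0: (4.5,16)→(14,17)  cross = 4.5·17 − 14·16 = -147.5000; (r_i+r_j)·cross = 18.5·-147.5000 = -2728.7500
edge 1: (14,17)→(15.5,20.5)  cross = 14·20.5 − 15.5·17 = 23.5000; (r_i+r_j)·cross = 29.5·23.5000 = 693.2500
edge 2: (15.5,20.5)→(19,35)  cross = 15.5·35 − 19·20.5 = 153.0000; (r_i+r_j)·cross = 34.5·153.0000 = 5278.5000
edge 3: (19,35)→(12.5,33)  cross = 19·33 − 12.5·35 = 189.5000; (r_i+r_j)·cross = 31.5·189.5000 = 5969.2500
edge 4: (12.5,33)→(4.5,16)  cross = 12.5·16 − 4.5·33 = 51.5000; (r_i+r_j)·cross = 17·51.5000 = 875.5000
Σcross = 270.0000 → A = |Σcross|/2 = 135.0000 mm²
Σ(r_i+r_j)·cross = 10087.7500 → first moment M = |Σ|/6 = 1681.2917
R_c = M/A = 1681.2917/135.0000 = 12.4540 mm
θ = 128° = 2.234021 rad
V = θ·R_c·A = 2.234021·12.4540·135.0000 = 3756.042 mm³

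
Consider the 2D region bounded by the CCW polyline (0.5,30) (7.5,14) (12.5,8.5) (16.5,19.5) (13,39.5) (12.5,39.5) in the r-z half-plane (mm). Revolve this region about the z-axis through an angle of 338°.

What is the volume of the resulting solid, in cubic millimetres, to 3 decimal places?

Profile (r,z), 6 vertices: (0.5,30) (7.5,14) (12.5,8.5) (16.5,19.5) (13,39.5) (12.5,39.5)
edge 0: (0.5,30)→(7.5,14)  cross = 0.5·14 − 7.5·30 = -218.0000; (r_i+r_j)·cross = 8·-218.0000 = -1744.0000
edge 1: (7.5,14)→(12.5,8.5)  cross = 7.5·8.5 − 12.5·14 = -111.2500; (r_i+r_j)·cross = 20·-111.2500 = -2225.0000
edge 2: (12.5,8.5)→(16.5,19.5)  cross = 12.5·19.5 − 16.5·8.5 = 103.5000; (r_i+r_j)·cross = 29·103.5000 = 3001.5000
edge 3: (16.5,19.5)→(13,39.5)  cross = 16.5·39.5 − 13·19.5 = 398.2500; (r_i+r_j)·cross = 29.5·398.2500 = 11748.3750
edge 4: (13,39.5)→(12.5,39.5)  cross = 13·39.5 − 12.5·39.5 = 19.7500; (r_i+r_j)·cross = 25.5·19.7500 = 503.6250
edge 5: (12.5,39.5)→(0.5,30)  cross = 12.5·30 − 0.5·39.5 = 355.2500; (r_i+r_j)·cross = 13·355.2500 = 4618.2500
Σcross = 547.5000 → A = |Σcross|/2 = 273.7500 mm²
Σ(r_i+r_j)·cross = 15902.7500 → first moment M = |Σ|/6 = 2650.4583
R_c = M/A = 2650.4583/273.7500 = 9.6820 mm
θ = 338° = 5.899213 rad
V = θ·R_c·A = 5.899213·9.6820·273.7500 = 15635.618 mm³

Volume = 15635.618 mm³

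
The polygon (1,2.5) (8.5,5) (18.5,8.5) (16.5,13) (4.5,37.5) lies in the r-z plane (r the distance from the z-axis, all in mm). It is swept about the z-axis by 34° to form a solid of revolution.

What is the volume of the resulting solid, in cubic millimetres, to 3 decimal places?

Volume = 1427.007 mm³

Profile (r,z), 5 vertices: (1,2.5) (8.5,5) (18.5,8.5) (16.5,13) (4.5,37.5)
edge 0: (1,2.5)→(8.5,5)  cross = 1·5 − 8.5·2.5 = -16.2500; (r_i+r_j)·cross = 9.5·-16.2500 = -154.3750
edge 1: (8.5,5)→(18.5,8.5)  cross = 8.5·8.5 − 18.5·5 = -20.2500; (r_i+r_j)·cross = 27·-20.2500 = -546.7500
edge 2: (18.5,8.5)→(16.5,13)  cross = 18.5·13 − 16.5·8.5 = 100.2500; (r_i+r_j)·cross = 35·100.2500 = 3508.7500
edge 3: (16.5,13)→(4.5,37.5)  cross = 16.5·37.5 − 4.5·13 = 560.2500; (r_i+r_j)·cross = 21·560.2500 = 11765.2500
edge 4: (4.5,37.5)→(1,2.5)  cross = 4.5·2.5 − 1·37.5 = -26.2500; (r_i+r_j)·cross = 5.5·-26.2500 = -144.3750
Σcross = 597.7500 → A = |Σcross|/2 = 298.8750 mm²
Σ(r_i+r_j)·cross = 14428.5000 → first moment M = |Σ|/6 = 2404.7500
R_c = M/A = 2404.7500/298.8750 = 8.0460 mm
θ = 34° = 0.593412 rad
V = θ·R_c·A = 0.593412·8.0460·298.8750 = 1427.007 mm³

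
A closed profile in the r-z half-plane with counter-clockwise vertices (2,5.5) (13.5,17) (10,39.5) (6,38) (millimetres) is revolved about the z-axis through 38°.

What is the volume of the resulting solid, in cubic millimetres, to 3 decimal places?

Profile (r,z), 4 vertices: (2,5.5) (13.5,17) (10,39.5) (6,38)
edge 0: (2,5.5)→(13.5,17)  cross = 2·17 − 13.5·5.5 = -40.2500; (r_i+r_j)·cross = 15.5·-40.2500 = -623.8750
edge 1: (13.5,17)→(10,39.5)  cross = 13.5·39.5 − 10·17 = 363.2500; (r_i+r_j)·cross = 23.5·363.2500 = 8536.3750
edge 2: (10,39.5)→(6,38)  cross = 10·38 − 6·39.5 = 143.0000; (r_i+r_j)·cross = 16·143.0000 = 2288.0000
edge 3: (6,38)→(2,5.5)  cross = 6·5.5 − 2·38 = -43.0000; (r_i+r_j)·cross = 8·-43.0000 = -344.0000
Σcross = 423.0000 → A = |Σcross|/2 = 211.5000 mm²
Σ(r_i+r_j)·cross = 9856.5000 → first moment M = |Σ|/6 = 1642.7500
R_c = M/A = 1642.7500/211.5000 = 7.7671 mm
θ = 38° = 0.663225 rad
V = θ·R_c·A = 0.663225·7.7671·211.5000 = 1089.513 mm³

Volume = 1089.513 mm³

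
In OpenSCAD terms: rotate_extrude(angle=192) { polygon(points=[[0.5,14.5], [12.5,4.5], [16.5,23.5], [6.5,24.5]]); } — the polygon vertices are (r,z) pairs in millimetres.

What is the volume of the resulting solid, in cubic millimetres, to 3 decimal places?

Profile (r,z), 4 vertices: (0.5,14.5) (12.5,4.5) (16.5,23.5) (6.5,24.5)
edge 0: (0.5,14.5)→(12.5,4.5)  cross = 0.5·4.5 − 12.5·14.5 = -179.0000; (r_i+r_j)·cross = 13·-179.0000 = -2327.0000
edge 1: (12.5,4.5)→(16.5,23.5)  cross = 12.5·23.5 − 16.5·4.5 = 219.5000; (r_i+r_j)·cross = 29·219.5000 = 6365.5000
edge 2: (16.5,23.5)→(6.5,24.5)  cross = 16.5·24.5 − 6.5·23.5 = 251.5000; (r_i+r_j)·cross = 23·251.5000 = 5784.5000
edge 3: (6.5,24.5)→(0.5,14.5)  cross = 6.5·14.5 − 0.5·24.5 = 82.0000; (r_i+r_j)·cross = 7·82.0000 = 574.0000
Σcross = 374.0000 → A = |Σcross|/2 = 187.0000 mm²
Σ(r_i+r_j)·cross = 10397.0000 → first moment M = |Σ|/6 = 1732.8333
R_c = M/A = 1732.8333/187.0000 = 9.2665 mm
θ = 192° = 3.351032 rad
V = θ·R_c·A = 3.351032·9.2665·187.0000 = 5806.780 mm³

Volume = 5806.780 mm³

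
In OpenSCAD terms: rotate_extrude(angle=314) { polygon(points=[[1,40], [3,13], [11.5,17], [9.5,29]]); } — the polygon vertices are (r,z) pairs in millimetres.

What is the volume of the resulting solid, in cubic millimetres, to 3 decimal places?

Profile (r,z), 4 vertices: (1,40) (3,13) (11.5,17) (9.5,29)
edge 0: (1,40)→(3,13)  cross = 1·13 − 3·40 = -107.0000; (r_i+r_j)·cross = 4·-107.0000 = -428.0000
edge 1: (3,13)→(11.5,17)  cross = 3·17 − 11.5·13 = -98.5000; (r_i+r_j)·cross = 14.5·-98.5000 = -1428.2500
edge 2: (11.5,17)→(9.5,29)  cross = 11.5·29 − 9.5·17 = 172.0000; (r_i+r_j)·cross = 21·172.0000 = 3612.0000
edge 3: (9.5,29)→(1,40)  cross = 9.5·40 − 1·29 = 351.0000; (r_i+r_j)·cross = 10.5·351.0000 = 3685.5000
Σcross = 317.5000 → A = |Σcross|/2 = 158.7500 mm²
Σ(r_i+r_j)·cross = 5441.2500 → first moment M = |Σ|/6 = 906.8750
R_c = M/A = 906.8750/158.7500 = 5.7126 mm
θ = 314° = 5.480334 rad
V = θ·R_c·A = 5.480334·5.7126·158.7500 = 4969.978 mm³

Volume = 4969.978 mm³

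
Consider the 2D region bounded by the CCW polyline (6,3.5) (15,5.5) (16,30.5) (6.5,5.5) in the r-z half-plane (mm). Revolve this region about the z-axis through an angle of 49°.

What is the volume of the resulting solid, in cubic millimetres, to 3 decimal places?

Profile (r,z), 4 vertices: (6,3.5) (15,5.5) (16,30.5) (6.5,5.5)
edge 0: (6,3.5)→(15,5.5)  cross = 6·5.5 − 15·3.5 = -19.5000; (r_i+r_j)·cross = 21·-19.5000 = -409.5000
edge 1: (15,5.5)→(16,30.5)  cross = 15·30.5 − 16·5.5 = 369.5000; (r_i+r_j)·cross = 31·369.5000 = 11454.5000
edge 2: (16,30.5)→(6.5,5.5)  cross = 16·5.5 − 6.5·30.5 = -110.2500; (r_i+r_j)·cross = 22.5·-110.2500 = -2480.6250
edge 3: (6.5,5.5)→(6,3.5)  cross = 6.5·3.5 − 6·5.5 = -10.2500; (r_i+r_j)·cross = 12.5·-10.2500 = -128.1250
Σcross = 229.5000 → A = |Σcross|/2 = 114.7500 mm²
Σ(r_i+r_j)·cross = 8436.2500 → first moment M = |Σ|/6 = 1406.0417
R_c = M/A = 1406.0417/114.7500 = 12.2531 mm
θ = 49° = 0.855211 rad
V = θ·R_c·A = 0.855211·12.2531·114.7500 = 1202.463 mm³

Volume = 1202.463 mm³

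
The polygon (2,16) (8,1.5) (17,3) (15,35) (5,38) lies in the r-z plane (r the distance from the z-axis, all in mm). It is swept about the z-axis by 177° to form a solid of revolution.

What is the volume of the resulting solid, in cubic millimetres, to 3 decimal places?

Volume = 12480.758 mm³

Profile (r,z), 5 vertices: (2,16) (8,1.5) (17,3) (15,35) (5,38)
edge 0: (2,16)→(8,1.5)  cross = 2·1.5 − 8·16 = -125.0000; (r_i+r_j)·cross = 10·-125.0000 = -1250.0000
edge 1: (8,1.5)→(17,3)  cross = 8·3 − 17·1.5 = -1.5000; (r_i+r_j)·cross = 25·-1.5000 = -37.5000
edge 2: (17,3)→(15,35)  cross = 17·35 − 15·3 = 550.0000; (r_i+r_j)·cross = 32·550.0000 = 17600.0000
edge 3: (15,35)→(5,38)  cross = 15·38 − 5·35 = 395.0000; (r_i+r_j)·cross = 20·395.0000 = 7900.0000
edge 4: (5,38)→(2,16)  cross = 5·16 − 2·38 = 4.0000; (r_i+r_j)·cross = 7·4.0000 = 28.0000
Σcross = 822.5000 → A = |Σcross|/2 = 411.2500 mm²
Σ(r_i+r_j)·cross = 24240.5000 → first moment M = |Σ|/6 = 4040.0833
R_c = M/A = 4040.0833/411.2500 = 9.8239 mm
θ = 177° = 3.089233 rad
V = θ·R_c·A = 3.089233·9.8239·411.2500 = 12480.758 mm³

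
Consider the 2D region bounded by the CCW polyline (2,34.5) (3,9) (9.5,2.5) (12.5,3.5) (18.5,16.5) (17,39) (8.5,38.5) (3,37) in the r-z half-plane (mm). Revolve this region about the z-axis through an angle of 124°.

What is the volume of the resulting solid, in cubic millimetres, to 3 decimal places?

Volume = 10588.750 mm³

Profile (r,z), 8 vertices: (2,34.5) (3,9) (9.5,2.5) (12.5,3.5) (18.5,16.5) (17,39) (8.5,38.5) (3,37)
edge 0: (2,34.5)→(3,9)  cross = 2·9 − 3·34.5 = -85.5000; (r_i+r_j)·cross = 5·-85.5000 = -427.5000
edge 1: (3,9)→(9.5,2.5)  cross = 3·2.5 − 9.5·9 = -78.0000; (r_i+r_j)·cross = 12.5·-78.0000 = -975.0000
edge 2: (9.5,2.5)→(12.5,3.5)  cross = 9.5·3.5 − 12.5·2.5 = 2.0000; (r_i+r_j)·cross = 22·2.0000 = 44.0000
edge 3: (12.5,3.5)→(18.5,16.5)  cross = 12.5·16.5 − 18.5·3.5 = 141.5000; (r_i+r_j)·cross = 31·141.5000 = 4386.5000
edge 4: (18.5,16.5)→(17,39)  cross = 18.5·39 − 17·16.5 = 441.0000; (r_i+r_j)·cross = 35.5·441.0000 = 15655.5000
edge 5: (17,39)→(8.5,38.5)  cross = 17·38.5 − 8.5·39 = 323.0000; (r_i+r_j)·cross = 25.5·323.0000 = 8236.5000
edge 6: (8.5,38.5)→(3,37)  cross = 8.5·37 − 3·38.5 = 199.0000; (r_i+r_j)·cross = 11.5·199.0000 = 2288.5000
edge 7: (3,37)→(2,34.5)  cross = 3·34.5 − 2·37 = 29.5000; (r_i+r_j)·cross = 5·29.5000 = 147.5000
Σcross = 972.5000 → A = |Σcross|/2 = 486.2500 mm²
Σ(r_i+r_j)·cross = 29356.0000 → first moment M = |Σ|/6 = 4892.6667
R_c = M/A = 4892.6667/486.2500 = 10.0620 mm
θ = 124° = 2.164208 rad
V = θ·R_c·A = 2.164208·10.0620·486.2500 = 10588.750 mm³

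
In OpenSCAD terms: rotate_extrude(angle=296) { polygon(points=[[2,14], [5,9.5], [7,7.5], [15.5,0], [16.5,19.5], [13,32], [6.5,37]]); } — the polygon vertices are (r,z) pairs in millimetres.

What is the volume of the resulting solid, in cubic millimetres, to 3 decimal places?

Profile (r,z), 7 vertices: (2,14) (5,9.5) (7,7.5) (15.5,0) (16.5,19.5) (13,32) (6.5,37)
edge 0: (2,14)→(5,9.5)  cross = 2·9.5 − 5·14 = -51.0000; (r_i+r_j)·cross = 7·-51.0000 = -357.0000
edge 1: (5,9.5)→(7,7.5)  cross = 5·7.5 − 7·9.5 = -29.0000; (r_i+r_j)·cross = 12·-29.0000 = -348.0000
edge 2: (7,7.5)→(15.5,0)  cross = 7·0 − 15.5·7.5 = -116.2500; (r_i+r_j)·cross = 22.5·-116.2500 = -2615.6250
edge 3: (15.5,0)→(16.5,19.5)  cross = 15.5·19.5 − 16.5·0 = 302.2500; (r_i+r_j)·cross = 32·302.2500 = 9672.0000
edge 4: (16.5,19.5)→(13,32)  cross = 16.5·32 − 13·19.5 = 274.5000; (r_i+r_j)·cross = 29.5·274.5000 = 8097.7500
edge 5: (13,32)→(6.5,37)  cross = 13·37 − 6.5·32 = 273.0000; (r_i+r_j)·cross = 19.5·273.0000 = 5323.5000
edge 6: (6.5,37)→(2,14)  cross = 6.5·14 − 2·37 = 17.0000; (r_i+r_j)·cross = 8.5·17.0000 = 144.5000
Σcross = 670.5000 → A = |Σcross|/2 = 335.2500 mm²
Σ(r_i+r_j)·cross = 19917.1250 → first moment M = |Σ|/6 = 3319.5208
R_c = M/A = 3319.5208/335.2500 = 9.9016 mm
θ = 296° = 5.166175 rad
V = θ·R_c·A = 5.166175·9.9016·335.2500 = 17149.224 mm³

Volume = 17149.224 mm³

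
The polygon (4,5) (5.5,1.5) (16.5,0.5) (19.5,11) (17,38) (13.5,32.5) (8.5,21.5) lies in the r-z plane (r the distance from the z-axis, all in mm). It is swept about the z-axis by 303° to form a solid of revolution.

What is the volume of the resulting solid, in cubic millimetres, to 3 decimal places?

Profile (r,z), 7 vertices: (4,5) (5.5,1.5) (16.5,0.5) (19.5,11) (17,38) (13.5,32.5) (8.5,21.5)
edge 0: (4,5)→(5.5,1.5)  cross = 4·1.5 − 5.5·5 = -21.5000; (r_i+r_j)·cross = 9.5·-21.5000 = -204.2500
edge 1: (5.5,1.5)→(16.5,0.5)  cross = 5.5·0.5 − 16.5·1.5 = -22.0000; (r_i+r_j)·cross = 22·-22.0000 = -484.0000
edge 2: (16.5,0.5)→(19.5,11)  cross = 16.5·11 − 19.5·0.5 = 171.7500; (r_i+r_j)·cross = 36·171.7500 = 6183.0000
edge 3: (19.5,11)→(17,38)  cross = 19.5·38 − 17·11 = 554.0000; (r_i+r_j)·cross = 36.5·554.0000 = 20221.0000
edge 4: (17,38)→(13.5,32.5)  cross = 17·32.5 − 13.5·38 = 39.5000; (r_i+r_j)·cross = 30.5·39.5000 = 1204.7500
edge 5: (13.5,32.5)→(8.5,21.5)  cross = 13.5·21.5 − 8.5·32.5 = 14.0000; (r_i+r_j)·cross = 22·14.0000 = 308.0000
edge 6: (8.5,21.5)→(4,5)  cross = 8.5·5 − 4·21.5 = -43.5000; (r_i+r_j)·cross = 12.5·-43.5000 = -543.7500
Σcross = 692.2500 → A = |Σcross|/2 = 346.1250 mm²
Σ(r_i+r_j)·cross = 26684.7500 → first moment M = |Σ|/6 = 4447.4583
R_c = M/A = 4447.4583/346.1250 = 12.8493 mm
θ = 303° = 5.288348 rad
V = θ·R_c·A = 5.288348·12.8493·346.1250 = 23519.706 mm³

Volume = 23519.706 mm³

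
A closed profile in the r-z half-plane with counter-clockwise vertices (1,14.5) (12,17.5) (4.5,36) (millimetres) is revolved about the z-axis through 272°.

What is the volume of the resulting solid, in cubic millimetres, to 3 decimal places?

Profile (r,z), 3 vertices: (1,14.5) (12,17.5) (4.5,36)
edge 0: (1,14.5)→(12,17.5)  cross = 1·17.5 − 12·14.5 = -156.5000; (r_i+r_j)·cross = 13·-156.5000 = -2034.5000
edge 1: (12,17.5)→(4.5,36)  cross = 12·36 − 4.5·17.5 = 353.2500; (r_i+r_j)·cross = 16.5·353.2500 = 5828.6250
edge 2: (4.5,36)→(1,14.5)  cross = 4.5·14.5 − 1·36 = 29.2500; (r_i+r_j)·cross = 5.5·29.2500 = 160.8750
Σcross = 226.0000 → A = |Σcross|/2 = 113.0000 mm²
Σ(r_i+r_j)·cross = 3955.0000 → first moment M = |Σ|/6 = 659.1667
R_c = M/A = 659.1667/113.0000 = 5.8333 mm
θ = 272° = 4.747296 rad
V = θ·R_c·A = 4.747296·5.8333·113.0000 = 3129.259 mm³

Volume = 3129.259 mm³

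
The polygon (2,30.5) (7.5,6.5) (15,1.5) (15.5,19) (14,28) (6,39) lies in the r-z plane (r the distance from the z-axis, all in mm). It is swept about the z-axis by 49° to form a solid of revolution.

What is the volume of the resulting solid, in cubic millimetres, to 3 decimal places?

Volume = 2472.861 mm³

Profile (r,z), 6 vertices: (2,30.5) (7.5,6.5) (15,1.5) (15.5,19) (14,28) (6,39)
edge 0: (2,30.5)→(7.5,6.5)  cross = 2·6.5 − 7.5·30.5 = -215.7500; (r_i+r_j)·cross = 9.5·-215.7500 = -2049.6250
edge 1: (7.5,6.5)→(15,1.5)  cross = 7.5·1.5 − 15·6.5 = -86.2500; (r_i+r_j)·cross = 22.5·-86.2500 = -1940.6250
edge 2: (15,1.5)→(15.5,19)  cross = 15·19 − 15.5·1.5 = 261.7500; (r_i+r_j)·cross = 30.5·261.7500 = 7983.3750
edge 3: (15.5,19)→(14,28)  cross = 15.5·28 − 14·19 = 168.0000; (r_i+r_j)·cross = 29.5·168.0000 = 4956.0000
edge 4: (14,28)→(6,39)  cross = 14·39 − 6·28 = 378.0000; (r_i+r_j)·cross = 20·378.0000 = 7560.0000
edge 5: (6,39)→(2,30.5)  cross = 6·30.5 − 2·39 = 105.0000; (r_i+r_j)·cross = 8·105.0000 = 840.0000
Σcross = 610.7500 → A = |Σcross|/2 = 305.3750 mm²
Σ(r_i+r_j)·cross = 17349.1250 → first moment M = |Σ|/6 = 2891.5208
R_c = M/A = 2891.5208/305.3750 = 9.4688 mm
θ = 49° = 0.855211 rad
V = θ·R_c·A = 0.855211·9.4688·305.3750 = 2472.861 mm³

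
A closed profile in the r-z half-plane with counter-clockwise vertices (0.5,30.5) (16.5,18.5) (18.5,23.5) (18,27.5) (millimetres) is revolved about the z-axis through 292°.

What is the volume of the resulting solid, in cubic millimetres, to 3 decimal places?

Profile (r,z), 4 vertices: (0.5,30.5) (16.5,18.5) (18.5,23.5) (18,27.5)
edge 0: (0.5,30.5)→(16.5,18.5)  cross = 0.5·18.5 − 16.5·30.5 = -494.0000; (r_i+r_j)·cross = 17·-494.0000 = -8398.0000
edge 1: (16.5,18.5)→(18.5,23.5)  cross = 16.5·23.5 − 18.5·18.5 = 45.5000; (r_i+r_j)·cross = 35·45.5000 = 1592.5000
edge 2: (18.5,23.5)→(18,27.5)  cross = 18.5·27.5 − 18·23.5 = 85.7500; (r_i+r_j)·cross = 36.5·85.7500 = 3129.8750
edge 3: (18,27.5)→(0.5,30.5)  cross = 18·30.5 − 0.5·27.5 = 535.2500; (r_i+r_j)·cross = 18.5·535.2500 = 9902.1250
Σcross = 172.5000 → A = |Σcross|/2 = 86.2500 mm²
Σ(r_i+r_j)·cross = 6226.5000 → first moment M = |Σ|/6 = 1037.7500
R_c = M/A = 1037.7500/86.2500 = 12.0319 mm
θ = 292° = 5.096361 rad
V = θ·R_c·A = 5.096361·12.0319·86.2500 = 5288.749 mm³

Volume = 5288.749 mm³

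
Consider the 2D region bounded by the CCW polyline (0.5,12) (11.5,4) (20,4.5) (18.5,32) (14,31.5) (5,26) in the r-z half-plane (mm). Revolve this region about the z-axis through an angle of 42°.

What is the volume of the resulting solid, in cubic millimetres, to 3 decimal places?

Volume = 3356.628 mm³

Profile (r,z), 6 vertices: (0.5,12) (11.5,4) (20,4.5) (18.5,32) (14,31.5) (5,26)
edge 0: (0.5,12)→(11.5,4)  cross = 0.5·4 − 11.5·12 = -136.0000; (r_i+r_j)·cross = 12·-136.0000 = -1632.0000
edge 1: (11.5,4)→(20,4.5)  cross = 11.5·4.5 − 20·4 = -28.2500; (r_i+r_j)·cross = 31.5·-28.2500 = -889.8750
edge 2: (20,4.5)→(18.5,32)  cross = 20·32 − 18.5·4.5 = 556.7500; (r_i+r_j)·cross = 38.5·556.7500 = 21434.8750
edge 3: (18.5,32)→(14,31.5)  cross = 18.5·31.5 − 14·32 = 134.7500; (r_i+r_j)·cross = 32.5·134.7500 = 4379.3750
edge 4: (14,31.5)→(5,26)  cross = 14·26 − 5·31.5 = 206.5000; (r_i+r_j)·cross = 19·206.5000 = 3923.5000
edge 5: (5,26)→(0.5,12)  cross = 5·12 − 0.5·26 = 47.0000; (r_i+r_j)·cross = 5.5·47.0000 = 258.5000
Σcross = 780.7500 → A = |Σcross|/2 = 390.3750 mm²
Σ(r_i+r_j)·cross = 27474.3750 → first moment M = |Σ|/6 = 4579.0625
R_c = M/A = 4579.0625/390.3750 = 11.7299 mm
θ = 42° = 0.733038 rad
V = θ·R_c·A = 0.733038·11.7299·390.3750 = 3356.628 mm³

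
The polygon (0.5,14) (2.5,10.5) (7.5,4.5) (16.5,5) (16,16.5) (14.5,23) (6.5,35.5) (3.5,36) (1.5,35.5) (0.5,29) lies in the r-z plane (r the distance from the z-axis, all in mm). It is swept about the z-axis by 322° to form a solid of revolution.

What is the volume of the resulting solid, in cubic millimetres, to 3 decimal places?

Profile (r,z), 10 vertices: (0.5,14) (2.5,10.5) (7.5,4.5) (16.5,5) (16,16.5) (14.5,23) (6.5,35.5) (3.5,36) (1.5,35.5) (0.5,29)
edge 0: (0.5,14)→(2.5,10.5)  cross = 0.5·10.5 − 2.5·14 = -29.7500; (r_i+r_j)·cross = 3·-29.7500 = -89.2500
edge 1: (2.5,10.5)→(7.5,4.5)  cross = 2.5·4.5 − 7.5·10.5 = -67.5000; (r_i+r_j)·cross = 10·-67.5000 = -675.0000
edge 2: (7.5,4.5)→(16.5,5)  cross = 7.5·5 − 16.5·4.5 = -36.7500; (r_i+r_j)·cross = 24·-36.7500 = -882.0000
edge 3: (16.5,5)→(16,16.5)  cross = 16.5·16.5 − 16·5 = 192.2500; (r_i+r_j)·cross = 32.5·192.2500 = 6248.1250
edge 4: (16,16.5)→(14.5,23)  cross = 16·23 − 14.5·16.5 = 128.7500; (r_i+r_j)·cross = 30.5·128.7500 = 3926.8750
edge 5: (14.5,23)→(6.5,35.5)  cross = 14.5·35.5 − 6.5·23 = 365.2500; (r_i+r_j)·cross = 21·365.2500 = 7670.2500
edge 6: (6.5,35.5)→(3.5,36)  cross = 6.5·36 − 3.5·35.5 = 109.7500; (r_i+r_j)·cross = 10·109.7500 = 1097.5000
edge 7: (3.5,36)→(1.5,35.5)  cross = 3.5·35.5 − 1.5·36 = 70.2500; (r_i+r_j)·cross = 5·70.2500 = 351.2500
edge 8: (1.5,35.5)→(0.5,29)  cross = 1.5·29 − 0.5·35.5 = 25.7500; (r_i+r_j)·cross = 2·25.7500 = 51.5000
edge 9: (0.5,29)→(0.5,14)  cross = 0.5·14 − 0.5·29 = -7.5000; (r_i+r_j)·cross = 1·-7.5000 = -7.5000
Σcross = 750.5000 → A = |Σcross|/2 = 375.2500 mm²
Σ(r_i+r_j)·cross = 17691.7500 → first moment M = |Σ|/6 = 2948.6250
R_c = M/A = 2948.6250/375.2500 = 7.8578 mm
θ = 322° = 5.619960 rad
V = θ·R_c·A = 5.619960·7.8578·375.2500 = 16571.155 mm³

Volume = 16571.155 mm³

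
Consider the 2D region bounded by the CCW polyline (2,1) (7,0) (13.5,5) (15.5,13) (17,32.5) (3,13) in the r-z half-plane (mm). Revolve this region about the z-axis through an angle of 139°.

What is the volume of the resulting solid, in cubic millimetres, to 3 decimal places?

Profile (r,z), 6 vertices: (2,1) (7,0) (13.5,5) (15.5,13) (17,32.5) (3,13)
edge 0: (2,1)→(7,0)  cross = 2·0 − 7·1 = -7.0000; (r_i+r_j)·cross = 9·-7.0000 = -63.0000
edge 1: (7,0)→(13.5,5)  cross = 7·5 − 13.5·0 = 35.0000; (r_i+r_j)·cross = 20.5·35.0000 = 717.5000
edge 2: (13.5,5)→(15.5,13)  cross = 13.5·13 − 15.5·5 = 98.0000; (r_i+r_j)·cross = 29·98.0000 = 2842.0000
edge 3: (15.5,13)→(17,32.5)  cross = 15.5·32.5 − 17·13 = 282.7500; (r_i+r_j)·cross = 32.5·282.7500 = 9189.3750
edge 4: (17,32.5)→(3,13)  cross = 17·13 − 3·32.5 = 123.5000; (r_i+r_j)·cross = 20·123.5000 = 2470.0000
edge 5: (3,13)→(2,1)  cross = 3·1 − 2·13 = -23.0000; (r_i+r_j)·cross = 5·-23.0000 = -115.0000
Σcross = 509.2500 → A = |Σcross|/2 = 254.6250 mm²
Σ(r_i+r_j)·cross = 15040.8750 → first moment M = |Σ|/6 = 2506.8125
R_c = M/A = 2506.8125/254.6250 = 9.8451 mm
θ = 139° = 2.426008 rad
V = θ·R_c·A = 2.426008·9.8451·254.6250 = 6081.546 mm³

Volume = 6081.546 mm³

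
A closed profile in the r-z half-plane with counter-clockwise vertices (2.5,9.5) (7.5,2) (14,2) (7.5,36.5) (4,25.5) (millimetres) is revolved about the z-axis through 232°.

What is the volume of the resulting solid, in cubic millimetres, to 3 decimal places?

Volume = 6799.221 mm³

Profile (r,z), 5 vertices: (2.5,9.5) (7.5,2) (14,2) (7.5,36.5) (4,25.5)
edge 0: (2.5,9.5)→(7.5,2)  cross = 2.5·2 − 7.5·9.5 = -66.2500; (r_i+r_j)·cross = 10·-66.2500 = -662.5000
edge 1: (7.5,2)→(14,2)  cross = 7.5·2 − 14·2 = -13.0000; (r_i+r_j)·cross = 21.5·-13.0000 = -279.5000
edge 2: (14,2)→(7.5,36.5)  cross = 14·36.5 − 7.5·2 = 496.0000; (r_i+r_j)·cross = 21.5·496.0000 = 10664.0000
edge 3: (7.5,36.5)→(4,25.5)  cross = 7.5·25.5 − 4·36.5 = 45.2500; (r_i+r_j)·cross = 11.5·45.2500 = 520.3750
edge 4: (4,25.5)→(2.5,9.5)  cross = 4·9.5 − 2.5·25.5 = -25.7500; (r_i+r_j)·cross = 6.5·-25.7500 = -167.3750
Σcross = 436.2500 → A = |Σcross|/2 = 218.1250 mm²
Σ(r_i+r_j)·cross = 10075.0000 → first moment M = |Σ|/6 = 1679.1667
R_c = M/A = 1679.1667/218.1250 = 7.6982 mm
θ = 232° = 4.049164 rad
V = θ·R_c·A = 4.049164·7.6982·218.1250 = 6799.221 mm³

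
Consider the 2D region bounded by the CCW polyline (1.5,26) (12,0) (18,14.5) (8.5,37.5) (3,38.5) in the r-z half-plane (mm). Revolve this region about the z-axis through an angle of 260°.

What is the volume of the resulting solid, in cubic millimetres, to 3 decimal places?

Profile (r,z), 5 vertices: (1.5,26) (12,0) (18,14.5) (8.5,37.5) (3,38.5)
edge 0: (1.5,26)→(12,0)  cross = 1.5·0 − 12·26 = -312.0000; (r_i+r_j)·cross = 13.5·-312.0000 = -4212.0000
edge 1: (12,0)→(18,14.5)  cross = 12·14.5 − 18·0 = 174.0000; (r_i+r_j)·cross = 30·174.0000 = 5220.0000
edge 2: (18,14.5)→(8.5,37.5)  cross = 18·37.5 − 8.5·14.5 = 551.7500; (r_i+r_j)·cross = 26.5·551.7500 = 14621.3750
edge 3: (8.5,37.5)→(3,38.5)  cross = 8.5·38.5 − 3·37.5 = 214.7500; (r_i+r_j)·cross = 11.5·214.7500 = 2469.6250
edge 4: (3,38.5)→(1.5,26)  cross = 3·26 − 1.5·38.5 = 20.2500; (r_i+r_j)·cross = 4.5·20.2500 = 91.1250
Σcross = 648.7500 → A = |Σcross|/2 = 324.3750 mm²
Σ(r_i+r_j)·cross = 18190.1250 → first moment M = |Σ|/6 = 3031.6875
R_c = M/A = 3031.6875/324.3750 = 9.3462 mm
θ = 260° = 4.537856 rad
V = θ·R_c·A = 4.537856·9.3462·324.3750 = 13757.361 mm³

Volume = 13757.361 mm³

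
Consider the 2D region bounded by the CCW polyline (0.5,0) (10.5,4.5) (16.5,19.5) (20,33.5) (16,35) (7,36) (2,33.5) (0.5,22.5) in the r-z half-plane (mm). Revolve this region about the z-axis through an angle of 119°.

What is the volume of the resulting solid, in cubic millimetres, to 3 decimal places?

Profile (r,z), 8 vertices: (0.5,0) (10.5,4.5) (16.5,19.5) (20,33.5) (16,35) (7,36) (2,33.5) (0.5,22.5)
edge 0: (0.5,0)→(10.5,4.5)  cross = 0.5·4.5 − 10.5·0 = 2.2500; (r_i+r_j)·cross = 11·2.2500 = 24.7500
edge 1: (10.5,4.5)→(16.5,19.5)  cross = 10.5·19.5 − 16.5·4.5 = 130.5000; (r_i+r_j)·cross = 27·130.5000 = 3523.5000
edge 2: (16.5,19.5)→(20,33.5)  cross = 16.5·33.5 − 20·19.5 = 162.7500; (r_i+r_j)·cross = 36.5·162.7500 = 5940.3750
edge 3: (20,33.5)→(16,35)  cross = 20·35 − 16·33.5 = 164.0000; (r_i+r_j)·cross = 36·164.0000 = 5904.0000
edge 4: (16,35)→(7,36)  cross = 16·36 − 7·35 = 331.0000; (r_i+r_j)·cross = 23·331.0000 = 7613.0000
edge 5: (7,36)→(2,33.5)  cross = 7·33.5 − 2·36 = 162.5000; (r_i+r_j)·cross = 9·162.5000 = 1462.5000
edge 6: (2,33.5)→(0.5,22.5)  cross = 2·22.5 − 0.5·33.5 = 28.2500; (r_i+r_j)·cross = 2.5·28.2500 = 70.6250
edge 7: (0.5,22.5)→(0.5,0)  cross = 0.5·0 − 0.5·22.5 = -11.2500; (r_i+r_j)·cross = 1·-11.2500 = -11.2500
Σcross = 970.0000 → A = |Σcross|/2 = 485.0000 mm²
Σ(r_i+r_j)·cross = 24527.5000 → first moment M = |Σ|/6 = 4087.9167
R_c = M/A = 4087.9167/485.0000 = 8.4287 mm
θ = 119° = 2.076942 rad
V = θ·R_c·A = 2.076942·8.4287·485.0000 = 8490.365 mm³

Volume = 8490.365 mm³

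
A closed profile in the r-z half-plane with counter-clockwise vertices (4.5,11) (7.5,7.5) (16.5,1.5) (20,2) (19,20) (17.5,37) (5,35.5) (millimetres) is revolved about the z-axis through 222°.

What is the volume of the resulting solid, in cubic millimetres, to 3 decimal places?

Profile (r,z), 7 vertices: (4.5,11) (7.5,7.5) (16.5,1.5) (20,2) (19,20) (17.5,37) (5,35.5)
edge 0: (4.5,11)→(7.5,7.5)  cross = 4.5·7.5 − 7.5·11 = -48.7500; (r_i+r_j)·cross = 12·-48.7500 = -585.0000
edge 1: (7.5,7.5)→(16.5,1.5)  cross = 7.5·1.5 − 16.5·7.5 = -112.5000; (r_i+r_j)·cross = 24·-112.5000 = -2700.0000
edge 2: (16.5,1.5)→(20,2)  cross = 16.5·2 − 20·1.5 = 3.0000; (r_i+r_j)·cross = 36.5·3.0000 = 109.5000
edge 3: (20,2)→(19,20)  cross = 20·20 − 19·2 = 362.0000; (r_i+r_j)·cross = 39·362.0000 = 14118.0000
edge 4: (19,20)→(17.5,37)  cross = 19·37 − 17.5·20 = 353.0000; (r_i+r_j)·cross = 36.5·353.0000 = 12884.5000
edge 5: (17.5,37)→(5,35.5)  cross = 17.5·35.5 − 5·37 = 436.2500; (r_i+r_j)·cross = 22.5·436.2500 = 9815.6250
edge 6: (5,35.5)→(4.5,11)  cross = 5·11 − 4.5·35.5 = -104.7500; (r_i+r_j)·cross = 9.5·-104.7500 = -995.1250
Σcross = 888.2500 → A = |Σcross|/2 = 444.1250 mm²
Σ(r_i+r_j)·cross = 32647.5000 → first moment M = |Σ|/6 = 5441.2500
R_c = M/A = 5441.2500/444.1250 = 12.2516 mm
θ = 222° = 3.874631 rad
V = θ·R_c·A = 3.874631·12.2516·444.1250 = 21082.836 mm³

Volume = 21082.836 mm³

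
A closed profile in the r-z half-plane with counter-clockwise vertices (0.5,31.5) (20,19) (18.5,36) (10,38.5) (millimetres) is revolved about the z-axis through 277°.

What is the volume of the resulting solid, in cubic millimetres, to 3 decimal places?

Volume = 11773.367 mm³

Profile (r,z), 4 vertices: (0.5,31.5) (20,19) (18.5,36) (10,38.5)
edge 0: (0.5,31.5)→(20,19)  cross = 0.5·19 − 20·31.5 = -620.5000; (r_i+r_j)·cross = 20.5·-620.5000 = -12720.2500
edge 1: (20,19)→(18.5,36)  cross = 20·36 − 18.5·19 = 368.5000; (r_i+r_j)·cross = 38.5·368.5000 = 14187.2500
edge 2: (18.5,36)→(10,38.5)  cross = 18.5·38.5 − 10·36 = 352.2500; (r_i+r_j)·cross = 28.5·352.2500 = 10039.1250
edge 3: (10,38.5)→(0.5,31.5)  cross = 10·31.5 − 0.5·38.5 = 295.7500; (r_i+r_j)·cross = 10.5·295.7500 = 3105.3750
Σcross = 396.0000 → A = |Σcross|/2 = 198.0000 mm²
Σ(r_i+r_j)·cross = 14611.5000 → first moment M = |Σ|/6 = 2435.2500
R_c = M/A = 2435.2500/198.0000 = 12.2992 mm
θ = 277° = 4.834562 rad
V = θ·R_c·A = 4.834562·12.2992·198.0000 = 11773.367 mm³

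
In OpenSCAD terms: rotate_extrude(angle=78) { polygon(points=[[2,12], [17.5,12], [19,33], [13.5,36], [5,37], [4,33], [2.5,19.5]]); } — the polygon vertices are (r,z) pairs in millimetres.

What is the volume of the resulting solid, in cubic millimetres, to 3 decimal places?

Profile (r,z), 7 vertices: (2,12) (17.5,12) (19,33) (13.5,36) (5,37) (4,33) (2.5,19.5)
edge 0: (2,12)→(17.5,12)  cross = 2·12 − 17.5·12 = -186.0000; (r_i+r_j)·cross = 19.5·-186.0000 = -3627.0000
edge 1: (17.5,12)→(19,33)  cross = 17.5·33 − 19·12 = 349.5000; (r_i+r_j)·cross = 36.5·349.5000 = 12756.7500
edge 2: (19,33)→(13.5,36)  cross = 19·36 − 13.5·33 = 238.5000; (r_i+r_j)·cross = 32.5·238.5000 = 7751.2500
edge 3: (13.5,36)→(5,37)  cross = 13.5·37 − 5·36 = 319.5000; (r_i+r_j)·cross = 18.5·319.5000 = 5910.7500
edge 4: (5,37)→(4,33)  cross = 5·33 − 4·37 = 17.0000; (r_i+r_j)·cross = 9·17.0000 = 153.0000
edge 5: (4,33)→(2.5,19.5)  cross = 4·19.5 − 2.5·33 = -4.5000; (r_i+r_j)·cross = 6.5·-4.5000 = -29.2500
edge 6: (2.5,19.5)→(2,12)  cross = 2.5·12 − 2·19.5 = -9.0000; (r_i+r_j)·cross = 4.5·-9.0000 = -40.5000
Σcross = 725.0000 → A = |Σcross|/2 = 362.5000 mm²
Σ(r_i+r_j)·cross = 22875.0000 → first moment M = |Σ|/6 = 3812.5000
R_c = M/A = 3812.5000/362.5000 = 10.5172 mm
θ = 78° = 1.361357 rad
V = θ·R_c·A = 1.361357·10.5172·362.5000 = 5190.173 mm³

Volume = 5190.173 mm³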